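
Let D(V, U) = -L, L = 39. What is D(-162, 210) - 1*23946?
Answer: -23985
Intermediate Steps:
D(V, U) = -39 (D(V, U) = -1*39 = -39)
D(-162, 210) - 1*23946 = -39 - 1*23946 = -39 - 23946 = -23985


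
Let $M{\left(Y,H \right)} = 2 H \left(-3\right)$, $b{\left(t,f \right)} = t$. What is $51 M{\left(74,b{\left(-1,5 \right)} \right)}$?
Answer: $306$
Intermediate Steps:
$M{\left(Y,H \right)} = - 6 H$
$51 M{\left(74,b{\left(-1,5 \right)} \right)} = 51 \left(\left(-6\right) \left(-1\right)\right) = 51 \cdot 6 = 306$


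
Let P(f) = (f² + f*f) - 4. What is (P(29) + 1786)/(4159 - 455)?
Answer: 433/463 ≈ 0.93521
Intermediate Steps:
P(f) = -4 + 2*f² (P(f) = (f² + f²) - 4 = 2*f² - 4 = -4 + 2*f²)
(P(29) + 1786)/(4159 - 455) = ((-4 + 2*29²) + 1786)/(4159 - 455) = ((-4 + 2*841) + 1786)/3704 = ((-4 + 1682) + 1786)*(1/3704) = (1678 + 1786)*(1/3704) = 3464*(1/3704) = 433/463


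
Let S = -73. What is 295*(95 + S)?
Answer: 6490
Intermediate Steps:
295*(95 + S) = 295*(95 - 73) = 295*22 = 6490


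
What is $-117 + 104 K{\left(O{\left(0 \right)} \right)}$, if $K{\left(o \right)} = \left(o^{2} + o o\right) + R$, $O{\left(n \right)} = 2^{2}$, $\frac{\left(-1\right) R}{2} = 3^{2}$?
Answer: $1339$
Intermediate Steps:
$R = -18$ ($R = - 2 \cdot 3^{2} = \left(-2\right) 9 = -18$)
$O{\left(n \right)} = 4$
$K{\left(o \right)} = -18 + 2 o^{2}$ ($K{\left(o \right)} = \left(o^{2} + o o\right) - 18 = \left(o^{2} + o^{2}\right) - 18 = 2 o^{2} - 18 = -18 + 2 o^{2}$)
$-117 + 104 K{\left(O{\left(0 \right)} \right)} = -117 + 104 \left(-18 + 2 \cdot 4^{2}\right) = -117 + 104 \left(-18 + 2 \cdot 16\right) = -117 + 104 \left(-18 + 32\right) = -117 + 104 \cdot 14 = -117 + 1456 = 1339$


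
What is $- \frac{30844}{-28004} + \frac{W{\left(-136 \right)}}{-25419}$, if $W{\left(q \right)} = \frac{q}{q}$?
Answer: $\frac{195998908}{177958419} \approx 1.1014$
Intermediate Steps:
$W{\left(q \right)} = 1$
$- \frac{30844}{-28004} + \frac{W{\left(-136 \right)}}{-25419} = - \frac{30844}{-28004} + 1 \frac{1}{-25419} = \left(-30844\right) \left(- \frac{1}{28004}\right) + 1 \left(- \frac{1}{25419}\right) = \frac{7711}{7001} - \frac{1}{25419} = \frac{195998908}{177958419}$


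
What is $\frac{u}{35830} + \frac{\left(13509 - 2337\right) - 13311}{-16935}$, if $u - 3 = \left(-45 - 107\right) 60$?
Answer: $- \frac{1036747}{8090414} \approx -0.12815$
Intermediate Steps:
$u = -9117$ ($u = 3 + \left(-45 - 107\right) 60 = 3 - 9120 = -9117$)
$\frac{u}{35830} + \frac{\left(13509 - 2337\right) - 13311}{-16935} = - \frac{9117}{35830} + \frac{\left(13509 - 2337\right) - 13311}{-16935} = \left(-9117\right) \frac{1}{35830} + \left(11172 - 13311\right) \left(- \frac{1}{16935}\right) = - \frac{9117}{35830} - - \frac{713}{5645} = - \frac{9117}{35830} + \frac{713}{5645} = - \frac{1036747}{8090414}$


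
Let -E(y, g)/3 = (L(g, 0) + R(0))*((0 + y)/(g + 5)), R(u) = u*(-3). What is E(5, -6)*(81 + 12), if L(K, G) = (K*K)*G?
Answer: 0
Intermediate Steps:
R(u) = -3*u
L(K, G) = G*K**2 (L(K, G) = K**2*G = G*K**2)
E(y, g) = 0 (E(y, g) = -3*(0*g**2 - 3*0)*(0 + y)/(g + 5) = -3*(0 + 0)*y/(5 + g) = -0*y/(5 + g) = -3*0 = 0)
E(5, -6)*(81 + 12) = 0*(81 + 12) = 0*93 = 0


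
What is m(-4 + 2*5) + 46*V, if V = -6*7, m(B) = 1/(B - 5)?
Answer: -1931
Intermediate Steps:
m(B) = 1/(-5 + B)
V = -42
m(-4 + 2*5) + 46*V = 1/(-5 + (-4 + 2*5)) + 46*(-42) = 1/(-5 + (-4 + 10)) - 1932 = 1/(-5 + 6) - 1932 = 1/1 - 1932 = 1 - 1932 = -1931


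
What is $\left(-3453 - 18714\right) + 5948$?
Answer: $-16219$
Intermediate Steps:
$\left(-3453 - 18714\right) + 5948 = -22167 + 5948 = -16219$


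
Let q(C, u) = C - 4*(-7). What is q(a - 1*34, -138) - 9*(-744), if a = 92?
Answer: 6782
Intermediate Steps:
q(C, u) = 28 + C (q(C, u) = C + 28 = 28 + C)
q(a - 1*34, -138) - 9*(-744) = (28 + (92 - 1*34)) - 9*(-744) = (28 + (92 - 34)) + 6696 = (28 + 58) + 6696 = 86 + 6696 = 6782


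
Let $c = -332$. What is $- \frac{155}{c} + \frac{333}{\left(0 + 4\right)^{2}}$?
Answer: $\frac{28259}{1328} \approx 21.279$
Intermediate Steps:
$- \frac{155}{c} + \frac{333}{\left(0 + 4\right)^{2}} = - \frac{155}{-332} + \frac{333}{\left(0 + 4\right)^{2}} = \left(-155\right) \left(- \frac{1}{332}\right) + \frac{333}{4^{2}} = \frac{155}{332} + \frac{333}{16} = \frac{28259}{1328}$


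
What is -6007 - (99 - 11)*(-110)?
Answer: 3673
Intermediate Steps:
-6007 - (99 - 11)*(-110) = -6007 - 88*(-110) = -6007 - 1*(-9680) = -6007 + 9680 = 3673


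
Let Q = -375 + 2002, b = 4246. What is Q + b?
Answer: 5873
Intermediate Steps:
Q = 1627
Q + b = 1627 + 4246 = 5873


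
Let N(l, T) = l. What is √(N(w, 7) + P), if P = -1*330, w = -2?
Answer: 2*I*√83 ≈ 18.221*I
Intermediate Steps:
P = -330
√(N(w, 7) + P) = √(-2 - 330) = √(-332) = 2*I*√83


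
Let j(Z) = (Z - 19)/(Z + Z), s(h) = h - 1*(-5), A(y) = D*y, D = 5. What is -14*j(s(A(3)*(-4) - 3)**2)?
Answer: -23415/3364 ≈ -6.9605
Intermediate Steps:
A(y) = 5*y
s(h) = 5 + h (s(h) = h + 5 = 5 + h)
j(Z) = (-19 + Z)/(2*Z) (j(Z) = (-19 + Z)/((2*Z)) = (-19 + Z)*(1/(2*Z)) = (-19 + Z)/(2*Z))
-14*j(s(A(3)*(-4) - 3)**2) = -7*(-19 + (5 + ((5*3)*(-4) - 3))**2)/((5 + ((5*3)*(-4) - 3))**2) = -7*(-19 + (5 + (15*(-4) - 3))**2)/((5 + (15*(-4) - 3))**2) = -7*(-19 + (5 + (-60 - 3))**2)/((5 + (-60 - 3))**2) = -7*(-19 + (5 - 63)**2)/((5 - 63)**2) = -7*(-19 + (-58)**2)/((-58)**2) = -7*(-19 + 3364)/3364 = -7*3345/3364 = -14*3345/6728 = -23415/3364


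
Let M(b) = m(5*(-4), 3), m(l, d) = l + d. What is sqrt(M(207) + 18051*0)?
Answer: I*sqrt(17) ≈ 4.1231*I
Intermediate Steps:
m(l, d) = d + l
M(b) = -17 (M(b) = 3 + 5*(-4) = 3 - 20 = -17)
sqrt(M(207) + 18051*0) = sqrt(-17 + 18051*0) = sqrt(-17 + 0) = sqrt(-17) = I*sqrt(17)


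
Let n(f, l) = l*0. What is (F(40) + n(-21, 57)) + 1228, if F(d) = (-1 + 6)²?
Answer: 1253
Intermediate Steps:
n(f, l) = 0
F(d) = 25 (F(d) = 5² = 25)
(F(40) + n(-21, 57)) + 1228 = (25 + 0) + 1228 = 25 + 1228 = 1253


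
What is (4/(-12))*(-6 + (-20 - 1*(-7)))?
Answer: 19/3 ≈ 6.3333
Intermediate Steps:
(4/(-12))*(-6 + (-20 - 1*(-7))) = (4*(-1/12))*(-6 + (-20 + 7)) = -(-6 - 13)/3 = -1/3*(-19) = 19/3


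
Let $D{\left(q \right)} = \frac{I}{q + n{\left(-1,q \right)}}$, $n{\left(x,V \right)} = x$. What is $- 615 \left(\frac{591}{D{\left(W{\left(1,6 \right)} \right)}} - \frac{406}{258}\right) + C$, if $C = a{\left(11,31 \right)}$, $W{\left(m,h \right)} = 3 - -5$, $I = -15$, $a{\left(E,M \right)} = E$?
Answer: $\frac{7335619}{43} \approx 1.706 \cdot 10^{5}$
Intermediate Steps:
$W{\left(m,h \right)} = 8$ ($W{\left(m,h \right)} = 3 + 5 = 8$)
$C = 11$
$D{\left(q \right)} = - \frac{15}{-1 + q}$ ($D{\left(q \right)} = - \frac{15}{q - 1} = - \frac{15}{-1 + q}$)
$- 615 \left(\frac{591}{D{\left(W{\left(1,6 \right)} \right)}} - \frac{406}{258}\right) + C = - 615 \left(\frac{591}{\left(-15\right) \frac{1}{-1 + 8}} - \frac{406}{258}\right) + 11 = - 615 \left(\frac{591}{\left(-15\right) \frac{1}{7}} - \frac{203}{129}\right) + 11 = - 615 \left(\frac{591}{- \frac{15}{7}} - \frac{203}{129}\right) + 11 = - 615 \left(591 \left(- \frac{7}{15}\right) - \frac{203}{129}\right) + 11 = - 615 \left(- \frac{1379}{5} - \frac{203}{129}\right) + 11 = \left(-615\right) \left(- \frac{178906}{645}\right) + 11 = \frac{7335146}{43} + 11 = \frac{7335619}{43}$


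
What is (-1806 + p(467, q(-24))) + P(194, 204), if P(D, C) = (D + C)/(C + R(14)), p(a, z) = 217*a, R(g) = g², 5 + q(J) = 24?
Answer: 19906799/200 ≈ 99534.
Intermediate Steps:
q(J) = 19 (q(J) = -5 + 24 = 19)
P(D, C) = (C + D)/(196 + C) (P(D, C) = (D + C)/(C + 14²) = (C + D)/(C + 196) = (C + D)/(196 + C))
(-1806 + p(467, q(-24))) + P(194, 204) = (-1806 + 217*467) + (204 + 194)/(196 + 204) = (-1806 + 101339) + 398/400 = 99533 + (1/400)*398 = 99533 + 199/200 = 19906799/200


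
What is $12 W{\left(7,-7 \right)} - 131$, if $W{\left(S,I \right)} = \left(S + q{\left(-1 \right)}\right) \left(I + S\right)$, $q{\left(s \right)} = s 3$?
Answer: $-131$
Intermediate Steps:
$q{\left(s \right)} = 3 s$
$W{\left(S,I \right)} = \left(-3 + S\right) \left(I + S\right)$ ($W{\left(S,I \right)} = \left(S + 3 \left(-1\right)\right) \left(I + S\right) = \left(S - 3\right) \left(I + S\right) = \left(-3 + S\right) \left(I + S\right)$)
$12 W{\left(7,-7 \right)} - 131 = 12 \left(7^{2} - -21 - 21 - 49\right) - 131 = 12 \left(49 + 21 - 21 - 49\right) - 131 = 12 \cdot 0 - 131 = 0 - 131 = -131$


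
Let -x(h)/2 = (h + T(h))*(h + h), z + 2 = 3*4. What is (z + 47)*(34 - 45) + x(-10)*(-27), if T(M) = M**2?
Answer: -97827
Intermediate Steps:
z = 10 (z = -2 + 3*4 = -2 + 12 = 10)
x(h) = -4*h*(h + h**2) (x(h) = -2*(h + h**2)*(h + h) = -2*(h + h**2)*2*h = -4*h*(h + h**2))
(z + 47)*(34 - 45) + x(-10)*(-27) = (10 + 47)*(34 - 45) - 4*(-10)**2*(1 - 10)*(-27) = 57*(-11) - 4*100*(-9)*(-27) = -627 + 3600*(-27) = -627 - 97200 = -97827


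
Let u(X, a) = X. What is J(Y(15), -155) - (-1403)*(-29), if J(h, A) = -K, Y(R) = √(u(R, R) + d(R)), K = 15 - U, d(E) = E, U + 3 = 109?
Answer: -40596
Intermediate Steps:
U = 106 (U = -3 + 109 = 106)
K = -91 (K = 15 - 1*106 = 15 - 106 = -91)
Y(R) = √2*√R (Y(R) = √(R + R) = √(2*R) = √2*√R)
J(h, A) = 91 (J(h, A) = -1*(-91) = 91)
J(Y(15), -155) - (-1403)*(-29) = 91 - (-1403)*(-29) = 91 - 1*40687 = 91 - 40687 = -40596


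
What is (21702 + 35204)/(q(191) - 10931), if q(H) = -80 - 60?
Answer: -56906/11071 ≈ -5.1401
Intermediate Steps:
q(H) = -140
(21702 + 35204)/(q(191) - 10931) = (21702 + 35204)/(-140 - 10931) = 56906/(-11071) = 56906*(-1/11071) = -56906/11071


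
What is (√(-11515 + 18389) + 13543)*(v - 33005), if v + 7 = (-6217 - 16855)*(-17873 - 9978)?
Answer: 8701990456180 + 642545260*√6874 ≈ 8.7553e+12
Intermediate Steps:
v = 642578265 (v = -7 + (-6217 - 16855)*(-17873 - 9978) = -7 - 23072*(-27851) = -7 + 642578272 = 642578265)
(√(-11515 + 18389) + 13543)*(v - 33005) = (√(-11515 + 18389) + 13543)*(642578265 - 33005) = (√6874 + 13543)*642545260 = (13543 + √6874)*642545260 = 8701990456180 + 642545260*√6874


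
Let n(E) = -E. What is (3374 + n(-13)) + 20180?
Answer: 23567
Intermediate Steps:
(3374 + n(-13)) + 20180 = (3374 - 1*(-13)) + 20180 = (3374 + 13) + 20180 = 3387 + 20180 = 23567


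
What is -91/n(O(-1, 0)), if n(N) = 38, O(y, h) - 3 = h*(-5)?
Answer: -91/38 ≈ -2.3947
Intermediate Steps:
O(y, h) = 3 - 5*h (O(y, h) = 3 + h*(-5) = 3 - 5*h)
-91/n(O(-1, 0)) = -91/38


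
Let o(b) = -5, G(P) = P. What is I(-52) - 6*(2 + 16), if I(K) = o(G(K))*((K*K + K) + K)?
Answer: -13108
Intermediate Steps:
I(K) = -10*K - 5*K² (I(K) = -5*((K*K + K) + K) = -5*((K² + K) + K) = -5*((K + K²) + K) = -5*(K² + 2*K) = -10*K - 5*K²)
I(-52) - 6*(2 + 16) = -5*(-52)*(2 - 52) - 6*(2 + 16) = -5*(-52)*(-50) - 6*18 = -13000 - 1*108 = -13000 - 108 = -13108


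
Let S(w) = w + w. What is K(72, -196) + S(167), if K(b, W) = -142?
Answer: 192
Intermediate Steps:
S(w) = 2*w
K(72, -196) + S(167) = -142 + 2*167 = -142 + 334 = 192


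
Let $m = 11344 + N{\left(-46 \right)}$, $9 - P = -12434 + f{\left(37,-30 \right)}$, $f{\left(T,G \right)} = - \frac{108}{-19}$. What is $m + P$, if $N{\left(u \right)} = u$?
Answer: $\frac{450971}{19} \approx 23735.0$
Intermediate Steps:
$f{\left(T,G \right)} = \frac{108}{19}$ ($f{\left(T,G \right)} = \left(-108\right) \left(- \frac{1}{19}\right) = \frac{108}{19}$)
$P = \frac{236309}{19}$ ($P = 9 - \left(-12434 + \frac{108}{19}\right) = 9 - - \frac{236138}{19} = 9 + \frac{236138}{19} = \frac{236309}{19} \approx 12437.0$)
$m = 11298$ ($m = 11344 - 46 = 11298$)
$m + P = 11298 + \frac{236309}{19} = \frac{450971}{19}$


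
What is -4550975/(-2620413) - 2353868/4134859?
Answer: 12649533630041/10835038276767 ≈ 1.1675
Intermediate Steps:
-4550975/(-2620413) - 2353868/4134859 = -4550975*(-1/2620413) - 2353868*1/4134859 = 4550975/2620413 - 2353868/4134859 = 12649533630041/10835038276767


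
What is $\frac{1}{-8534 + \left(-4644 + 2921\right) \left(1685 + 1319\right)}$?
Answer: $- \frac{1}{5184426} \approx -1.9289 \cdot 10^{-7}$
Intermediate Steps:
$\frac{1}{-8534 + \left(-4644 + 2921\right) \left(1685 + 1319\right)} = \frac{1}{-8534 - 5175892} = \frac{1}{-5184426} = - \frac{1}{5184426}$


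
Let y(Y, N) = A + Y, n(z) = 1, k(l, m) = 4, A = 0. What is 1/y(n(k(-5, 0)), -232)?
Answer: 1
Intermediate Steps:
y(Y, N) = Y (y(Y, N) = 0 + Y = Y)
1/y(n(k(-5, 0)), -232) = 1/1 = 1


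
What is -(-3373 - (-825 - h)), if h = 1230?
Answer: 1318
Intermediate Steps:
-(-3373 - (-825 - h)) = -(-3373 - (-825 - 1*1230)) = -(-3373 - (-825 - 1230)) = -(-3373 - 1*(-2055)) = -(-3373 + 2055) = -1*(-1318) = 1318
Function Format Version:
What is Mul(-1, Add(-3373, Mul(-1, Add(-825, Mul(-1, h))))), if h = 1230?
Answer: 1318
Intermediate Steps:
Mul(-1, Add(-3373, Mul(-1, Add(-825, Mul(-1, h))))) = Mul(-1, Add(-3373, Mul(-1, Add(-825, Mul(-1, 1230))))) = Mul(-1, Add(-3373, Mul(-1, Add(-825, -1230)))) = Mul(-1, Add(-3373, Mul(-1, -2055))) = Mul(-1, Add(-3373, 2055)) = Mul(-1, -1318) = 1318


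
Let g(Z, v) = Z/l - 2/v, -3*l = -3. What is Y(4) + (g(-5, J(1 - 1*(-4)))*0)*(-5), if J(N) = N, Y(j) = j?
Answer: 4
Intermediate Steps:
l = 1 (l = -1/3*(-3) = 1)
g(Z, v) = Z - 2/v (g(Z, v) = Z/1 - 2/v = Z*1 - 2/v = Z - 2/v)
Y(4) + (g(-5, J(1 - 1*(-4)))*0)*(-5) = 4 + ((-5 - 2/(1 - 1*(-4)))*0)*(-5) = 4 + ((-5 - 2/(1 + 4))*0)*(-5) = 4 + ((-5 - 2/5)*0)*(-5) = 4 - 27/5*0*(-5) = 4 + 0*(-5) = 4 + 0 = 4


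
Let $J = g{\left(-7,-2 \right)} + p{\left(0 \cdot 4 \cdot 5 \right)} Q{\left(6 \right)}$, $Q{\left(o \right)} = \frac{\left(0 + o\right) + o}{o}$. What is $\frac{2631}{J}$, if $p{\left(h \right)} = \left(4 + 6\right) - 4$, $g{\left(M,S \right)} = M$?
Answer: $\frac{2631}{5} \approx 526.2$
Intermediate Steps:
$Q{\left(o \right)} = 2$ ($Q{\left(o \right)} = \frac{o + o}{o} = \frac{2 o}{o} = 2$)
$p{\left(h \right)} = 6$ ($p{\left(h \right)} = 10 - 4 = 6$)
$J = 5$ ($J = -7 + 6 \cdot 2 = -7 + 12 = 5$)
$\frac{2631}{J} = \frac{2631}{5}$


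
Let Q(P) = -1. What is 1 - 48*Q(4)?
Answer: 49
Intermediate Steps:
1 - 48*Q(4) = 1 - 48*(-1) = 1 + 48 = 49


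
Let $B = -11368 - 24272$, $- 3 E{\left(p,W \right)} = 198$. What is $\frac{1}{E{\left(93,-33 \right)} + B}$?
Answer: $- \frac{1}{35706} \approx -2.8006 \cdot 10^{-5}$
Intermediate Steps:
$E{\left(p,W \right)} = -66$ ($E{\left(p,W \right)} = \left(- \frac{1}{3}\right) 198 = -66$)
$B = -35640$ ($B = -11368 - 24272 = -35640$)
$\frac{1}{E{\left(93,-33 \right)} + B} = \frac{1}{-66 - 35640} = \frac{1}{-35706} = - \frac{1}{35706}$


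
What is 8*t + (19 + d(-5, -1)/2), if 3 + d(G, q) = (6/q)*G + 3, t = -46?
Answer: -334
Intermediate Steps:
d(G, q) = 6*G/q (d(G, q) = -3 + ((6/q)*G + 3) = -3 + (6*G/q + 3) = -3 + (3 + 6*G/q) = 6*G/q)
8*t + (19 + d(-5, -1)/2) = 8*(-46) + (19 + (6*(-5)/(-1))/2) = -368 + (19 + (6*(-5)*(-1))*(½)) = -368 + (19 + 30*(½)) = -368 + (19 + 15) = -368 + 34 = -334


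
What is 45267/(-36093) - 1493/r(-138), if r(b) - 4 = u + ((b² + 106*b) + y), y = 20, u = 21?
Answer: -85274312/53670291 ≈ -1.5889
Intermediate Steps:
r(b) = 45 + b² + 106*b (r(b) = 4 + (21 + ((b² + 106*b) + 20)) = 4 + (21 + (20 + b² + 106*b)) = 4 + (41 + b² + 106*b) = 45 + b² + 106*b)
45267/(-36093) - 1493/r(-138) = 45267/(-36093) - 1493/(45 + (-138)² + 106*(-138)) = 45267*(-1/36093) - 1493/(45 + 19044 - 14628) = -15089/12031 - 1493/4461 = -85274312/53670291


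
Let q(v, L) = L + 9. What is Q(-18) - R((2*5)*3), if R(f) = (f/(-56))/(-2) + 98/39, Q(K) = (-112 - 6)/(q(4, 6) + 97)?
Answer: -4187/1092 ≈ -3.8342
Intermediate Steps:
q(v, L) = 9 + L
Q(K) = -59/56 (Q(K) = (-112 - 6)/((9 + 6) + 97) = -118/(15 + 97) = -118/112 = -118*1/112 = -59/56)
R(f) = 98/39 + f/112 (R(f) = (f*(-1/56))*(-1/2) + 98*(1/39) = -f/56*(-1/2) + 98/39 = f/112 + 98/39 = 98/39 + f/112)
Q(-18) - R((2*5)*3) = -59/56 - (98/39 + ((2*5)*3)/112) = -59/56 - (98/39 + (10*3)/112) = -59/56 - (98/39 + (1/112)*30) = -59/56 - (98/39 + 15/56) = -59/56 - 1*6073/2184 = -59/56 - 6073/2184 = -4187/1092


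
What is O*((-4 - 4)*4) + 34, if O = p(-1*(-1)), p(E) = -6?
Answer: 226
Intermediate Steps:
O = -6
O*((-4 - 4)*4) + 34 = -6*(-4 - 4)*4 + 34 = -(-48)*4 + 34 = -6*(-32) + 34 = 192 + 34 = 226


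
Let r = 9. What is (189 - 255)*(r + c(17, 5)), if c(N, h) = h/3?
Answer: -704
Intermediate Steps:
c(N, h) = h/3 (c(N, h) = h*(1/3) = h/3)
(189 - 255)*(r + c(17, 5)) = (189 - 255)*(9 + (1/3)*5) = -66*(9 + 5/3) = -66*32/3 = -704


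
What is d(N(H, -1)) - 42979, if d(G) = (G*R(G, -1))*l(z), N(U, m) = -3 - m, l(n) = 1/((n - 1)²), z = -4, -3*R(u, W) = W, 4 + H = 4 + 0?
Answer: -3223427/75 ≈ -42979.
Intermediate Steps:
H = 0 (H = -4 + (4 + 0) = -4 + 4 = 0)
R(u, W) = -W/3
l(n) = (-1 + n)⁻² (l(n) = 1/((-1 + n)²) = (-1 + n)⁻²)
d(G) = G/75 (d(G) = (G*(-⅓*(-1)))/(-1 - 4)² = (G*(⅓))/(-5)² = (G/3)*(1/25) = G/75)
d(N(H, -1)) - 42979 = (-3 - 1*(-1))/75 - 42979 = (-3 + 1)/75 - 42979 = (1/75)*(-2) - 42979 = -2/75 - 42979 = -3223427/75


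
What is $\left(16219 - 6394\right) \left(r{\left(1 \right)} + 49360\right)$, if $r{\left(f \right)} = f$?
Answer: $484971825$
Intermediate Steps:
$\left(16219 - 6394\right) \left(r{\left(1 \right)} + 49360\right) = \left(16219 - 6394\right) \left(1 + 49360\right) = 9825 \cdot 49361 = 484971825$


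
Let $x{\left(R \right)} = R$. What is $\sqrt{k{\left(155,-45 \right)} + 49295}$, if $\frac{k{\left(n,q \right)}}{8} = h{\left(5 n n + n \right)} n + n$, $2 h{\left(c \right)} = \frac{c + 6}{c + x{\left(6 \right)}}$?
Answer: $\sqrt{51155} \approx 226.17$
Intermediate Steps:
$h{\left(c \right)} = \frac{1}{2}$ ($h{\left(c \right)} = \frac{\left(c + 6\right) \frac{1}{c + 6}}{2} = \frac{\left(6 + c\right) \frac{1}{6 + c}}{2} = \frac{1}{2} \cdot 1 = \frac{1}{2}$)
$k{\left(n,q \right)} = 12 n$ ($k{\left(n,q \right)} = 8 \left(\frac{n}{2} + n\right) = 8 \frac{3 n}{2} = 12 n$)
$\sqrt{k{\left(155,-45 \right)} + 49295} = \sqrt{12 \cdot 155 + 49295} = \sqrt{1860 + 49295} = \sqrt{51155}$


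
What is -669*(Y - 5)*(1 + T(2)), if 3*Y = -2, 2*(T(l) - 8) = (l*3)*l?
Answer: 56865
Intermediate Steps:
T(l) = 8 + 3*l**2/2 (T(l) = 8 + ((l*3)*l)/2 = 8 + ((3*l)*l)/2 = 8 + (3*l**2)/2 = 8 + 3*l**2/2)
Y = -2/3 (Y = (1/3)*(-2) = -2/3 ≈ -0.66667)
-669*(Y - 5)*(1 + T(2)) = -669*(-2/3 - 5)*(1 + (8 + (3/2)*2**2)) = -(-3791)*(1 + (8 + (3/2)*4)) = -(-3791)*(1 + (8 + 6)) = -(-3791)*(1 + 14) = -(-3791)*15 = -669*(-85) = 56865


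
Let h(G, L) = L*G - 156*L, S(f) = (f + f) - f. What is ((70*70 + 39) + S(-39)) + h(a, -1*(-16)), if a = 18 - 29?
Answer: 2228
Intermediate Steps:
a = -11
S(f) = f (S(f) = 2*f - f = f)
h(G, L) = -156*L + G*L (h(G, L) = G*L - 156*L = -156*L + G*L)
((70*70 + 39) + S(-39)) + h(a, -1*(-16)) = ((70*70 + 39) - 39) + (-1*(-16))*(-156 - 11) = ((4900 + 39) - 39) + 16*(-167) = (4939 - 39) - 2672 = 4900 - 2672 = 2228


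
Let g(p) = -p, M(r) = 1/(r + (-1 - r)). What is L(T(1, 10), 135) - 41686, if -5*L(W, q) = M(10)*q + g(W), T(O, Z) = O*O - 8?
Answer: -208302/5 ≈ -41660.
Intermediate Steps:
M(r) = -1 (M(r) = 1/(-1) = -1)
T(O, Z) = -8 + O**2 (T(O, Z) = O**2 - 8 = -8 + O**2)
L(W, q) = W/5 + q/5 (L(W, q) = -(-q - W)/5 = -(-W - q)/5 = W/5 + q/5)
L(T(1, 10), 135) - 41686 = ((-8 + 1**2)/5 + (1/5)*135) - 41686 = ((-8 + 1)/5 + 27) - 41686 = ((1/5)*(-7) + 27) - 41686 = (-7/5 + 27) - 41686 = 128/5 - 41686 = -208302/5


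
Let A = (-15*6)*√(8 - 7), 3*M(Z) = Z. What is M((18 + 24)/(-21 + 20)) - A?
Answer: 76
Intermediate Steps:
M(Z) = Z/3
A = -90 (A = -90*√1 = -90*1 = -90)
M((18 + 24)/(-21 + 20)) - A = ((18 + 24)/(-21 + 20))/3 - 1*(-90) = (42/(-1))/3 + 90 = (42*(-1))/3 + 90 = (⅓)*(-42) + 90 = -14 + 90 = 76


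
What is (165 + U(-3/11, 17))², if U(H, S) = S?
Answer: 33124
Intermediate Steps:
(165 + U(-3/11, 17))² = (165 + 17)² = 182² = 33124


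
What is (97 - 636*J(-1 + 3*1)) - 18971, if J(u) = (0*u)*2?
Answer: -18874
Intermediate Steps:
J(u) = 0 (J(u) = 0*2 = 0)
(97 - 636*J(-1 + 3*1)) - 18971 = (97 - 636*0) - 18971 = (97 - 106*0) - 18971 = (97 + 0) - 18971 = 97 - 18971 = -18874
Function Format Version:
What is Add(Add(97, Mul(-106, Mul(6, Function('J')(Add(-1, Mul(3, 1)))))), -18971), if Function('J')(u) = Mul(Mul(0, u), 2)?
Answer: -18874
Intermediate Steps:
Function('J')(u) = 0 (Function('J')(u) = Mul(0, 2) = 0)
Add(Add(97, Mul(-106, Mul(6, Function('J')(Add(-1, Mul(3, 1)))))), -18971) = Add(Add(97, Mul(-106, Mul(6, 0))), -18971) = Add(Add(97, Mul(-106, 0)), -18971) = Add(Add(97, 0), -18971) = Add(97, -18971) = -18874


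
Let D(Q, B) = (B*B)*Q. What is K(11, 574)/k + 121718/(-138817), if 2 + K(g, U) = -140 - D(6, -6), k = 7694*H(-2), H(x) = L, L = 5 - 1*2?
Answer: -1429595681/1602086997 ≈ -0.89233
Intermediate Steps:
L = 3 (L = 5 - 2 = 3)
H(x) = 3
D(Q, B) = Q*B² (D(Q, B) = B²*Q = Q*B²)
k = 23082 (k = 7694*3 = 23082)
K(g, U) = -358 (K(g, U) = -2 + (-140 - 6*(-6)²) = -2 + (-140 - 6*36) = -2 + (-140 - 1*216) = -2 + (-140 - 216) = -2 - 356 = -358)
K(11, 574)/k + 121718/(-138817) = -358/23082 + 121718/(-138817) = -358*1/23082 + 121718*(-1/138817) = -179/11541 - 121718/138817 = -1429595681/1602086997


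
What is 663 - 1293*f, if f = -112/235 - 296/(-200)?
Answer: -745422/1175 ≈ -634.40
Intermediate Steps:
f = 1179/1175 (f = -112*1/235 - 296*(-1/200) = -112/235 + 37/25 = 1179/1175 ≈ 1.0034)
663 - 1293*f = 663 - 1293*1179/1175 = 663 - 1524447/1175 = -745422/1175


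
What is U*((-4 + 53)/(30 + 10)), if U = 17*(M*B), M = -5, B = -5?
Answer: 4165/8 ≈ 520.63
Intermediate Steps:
U = 425 (U = 17*(-5*(-5)) = 17*25 = 425)
U*((-4 + 53)/(30 + 10)) = 425*((-4 + 53)/(30 + 10)) = 425*(49/40) = 4165/8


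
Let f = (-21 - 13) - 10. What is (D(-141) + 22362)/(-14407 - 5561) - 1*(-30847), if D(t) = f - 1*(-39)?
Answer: 615930539/19968 ≈ 30846.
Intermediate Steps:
f = -44 (f = -34 - 10 = -44)
D(t) = -5 (D(t) = -44 - 1*(-39) = -44 + 39 = -5)
(D(-141) + 22362)/(-14407 - 5561) - 1*(-30847) = (-5 + 22362)/(-14407 - 5561) - 1*(-30847) = 22357/(-19968) + 30847 = 22357*(-1/19968) + 30847 = -22357/19968 + 30847 = 615930539/19968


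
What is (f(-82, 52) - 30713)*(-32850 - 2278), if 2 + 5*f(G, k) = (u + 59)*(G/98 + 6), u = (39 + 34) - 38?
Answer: 263495163128/245 ≈ 1.0755e+9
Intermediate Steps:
u = 35 (u = 73 - 38 = 35)
f(G, k) = 562/5 + 47*G/245 (f(G, k) = -2/5 + ((35 + 59)*(G/98 + 6))/5 = -2/5 + (94*(G*(1/98) + 6))/5 = -2/5 + (94*(G/98 + 6))/5 = -2/5 + (94*(6 + G/98))/5 = -2/5 + (564 + 47*G/49)/5 = -2/5 + (564/5 + 47*G/245) = 562/5 + 47*G/245)
(f(-82, 52) - 30713)*(-32850 - 2278) = ((562/5 + (47/245)*(-82)) - 30713)*(-32850 - 2278) = ((562/5 - 3854/245) - 30713)*(-35128) = (23684/245 - 30713)*(-35128) = -7501001/245*(-35128) = 263495163128/245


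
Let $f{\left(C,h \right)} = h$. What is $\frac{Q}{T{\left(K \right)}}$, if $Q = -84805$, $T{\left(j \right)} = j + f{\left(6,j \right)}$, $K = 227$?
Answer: $- \frac{84805}{454} \approx -186.8$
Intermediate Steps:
$T{\left(j \right)} = 2 j$ ($T{\left(j \right)} = j + j = 2 j$)
$\frac{Q}{T{\left(K \right)}} = - \frac{84805}{2 \cdot 227} = - \frac{84805}{454}$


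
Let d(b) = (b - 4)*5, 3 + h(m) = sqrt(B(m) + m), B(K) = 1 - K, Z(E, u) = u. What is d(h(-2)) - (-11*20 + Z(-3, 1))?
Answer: 189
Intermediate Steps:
h(m) = -2 (h(m) = -3 + sqrt((1 - m) + m) = -3 + sqrt(1) = -3 + 1 = -2)
d(b) = -20 + 5*b (d(b) = (-4 + b)*5 = -20 + 5*b)
d(h(-2)) - (-11*20 + Z(-3, 1)) = (-20 + 5*(-2)) - (-11*20 + 1) = (-20 - 10) - (-220 + 1) = -30 - 1*(-219) = -30 + 219 = 189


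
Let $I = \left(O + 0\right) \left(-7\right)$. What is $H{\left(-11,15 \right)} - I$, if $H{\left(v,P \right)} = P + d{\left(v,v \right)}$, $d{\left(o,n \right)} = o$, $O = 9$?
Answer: $67$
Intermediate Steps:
$H{\left(v,P \right)} = P + v$
$I = -63$ ($I = \left(9 + 0\right) \left(-7\right) = 9 \left(-7\right) = -63$)
$H{\left(-11,15 \right)} - I = \left(15 - 11\right) - -63 = 4 + 63 = 67$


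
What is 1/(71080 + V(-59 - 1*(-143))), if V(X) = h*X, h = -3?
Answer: 1/70828 ≈ 1.4119e-5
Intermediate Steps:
V(X) = -3*X
1/(71080 + V(-59 - 1*(-143))) = 1/(71080 - 3*(-59 - 1*(-143))) = 1/(71080 - 3*(-59 + 143)) = 1/(71080 - 3*84) = 1/(71080 - 252) = 1/70828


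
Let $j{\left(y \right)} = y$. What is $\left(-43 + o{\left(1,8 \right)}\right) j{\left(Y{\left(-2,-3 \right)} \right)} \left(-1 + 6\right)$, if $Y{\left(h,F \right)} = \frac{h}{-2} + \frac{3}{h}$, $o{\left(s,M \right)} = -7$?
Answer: $125$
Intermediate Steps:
$Y{\left(h,F \right)} = \frac{3}{h} - \frac{h}{2}$ ($Y{\left(h,F \right)} = h \left(- \frac{1}{2}\right) + \frac{3}{h} = - \frac{h}{2} + \frac{3}{h} = \frac{3}{h} - \frac{h}{2}$)
$\left(-43 + o{\left(1,8 \right)}\right) j{\left(Y{\left(-2,-3 \right)} \right)} \left(-1 + 6\right) = \left(-43 - 7\right) \left(\frac{3}{-2} - -1\right) \left(-1 + 6\right) = - 50 \left(3 \left(- \frac{1}{2}\right) + 1\right) 5 = - 50 \left(- \frac{3}{2} + 1\right) 5 = - 50 \left(\left(- \frac{1}{2}\right) 5\right) = \left(-50\right) \left(- \frac{5}{2}\right) = 125$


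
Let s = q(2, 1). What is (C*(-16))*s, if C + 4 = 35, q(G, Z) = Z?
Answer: -496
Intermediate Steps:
C = 31 (C = -4 + 35 = 31)
s = 1
(C*(-16))*s = (31*(-16))*1 = -496*1 = -496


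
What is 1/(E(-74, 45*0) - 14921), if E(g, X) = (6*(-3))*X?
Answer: -1/14921 ≈ -6.7020e-5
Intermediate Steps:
E(g, X) = -18*X
1/(E(-74, 45*0) - 14921) = 1/(-810*0 - 14921) = 1/(-18*0 - 14921) = 1/(0 - 14921) = 1/(-14921) = -1/14921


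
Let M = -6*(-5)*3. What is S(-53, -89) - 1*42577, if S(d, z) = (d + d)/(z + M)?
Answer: -42683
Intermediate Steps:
M = 90 (M = 30*3 = 90)
S(d, z) = 2*d/(90 + z) (S(d, z) = (d + d)/(z + 90) = (2*d)/(90 + z) = 2*d/(90 + z))
S(-53, -89) - 1*42577 = 2*(-53)/(90 - 89) - 1*42577 = 2*(-53)/1 - 42577 = 2*(-53)*1 - 42577 = -106 - 42577 = -42683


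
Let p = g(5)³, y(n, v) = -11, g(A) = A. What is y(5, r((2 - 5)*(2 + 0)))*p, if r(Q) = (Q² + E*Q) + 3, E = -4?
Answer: -1375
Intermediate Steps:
r(Q) = 3 + Q² - 4*Q (r(Q) = (Q² - 4*Q) + 3 = 3 + Q² - 4*Q)
p = 125 (p = 5³ = 125)
y(5, r((2 - 5)*(2 + 0)))*p = -11*125 = -1375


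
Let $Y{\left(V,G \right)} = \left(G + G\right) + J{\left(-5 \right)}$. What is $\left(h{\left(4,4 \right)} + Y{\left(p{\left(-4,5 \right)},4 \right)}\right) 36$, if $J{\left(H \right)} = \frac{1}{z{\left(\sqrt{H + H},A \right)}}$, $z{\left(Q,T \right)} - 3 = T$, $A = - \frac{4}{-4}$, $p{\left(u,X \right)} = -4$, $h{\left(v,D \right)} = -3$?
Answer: $189$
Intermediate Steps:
$A = 1$ ($A = \left(-4\right) \left(- \frac{1}{4}\right) = 1$)
$z{\left(Q,T \right)} = 3 + T$
$J{\left(H \right)} = \frac{1}{4}$ ($J{\left(H \right)} = \frac{1}{3 + 1} = \frac{1}{4}$)
$Y{\left(V,G \right)} = \frac{1}{4} + 2 G$ ($Y{\left(V,G \right)} = \left(G + G\right) + \frac{1}{4} = 2 G + \frac{1}{4} = \frac{1}{4} + 2 G$)
$\left(h{\left(4,4 \right)} + Y{\left(p{\left(-4,5 \right)},4 \right)}\right) 36 = \left(-3 + \left(\frac{1}{4} + 2 \cdot 4\right)\right) 36 = \left(-3 + \left(\frac{1}{4} + 8\right)\right) 36 = \left(-3 + \frac{33}{4}\right) 36 = \frac{21}{4} \cdot 36 = 189$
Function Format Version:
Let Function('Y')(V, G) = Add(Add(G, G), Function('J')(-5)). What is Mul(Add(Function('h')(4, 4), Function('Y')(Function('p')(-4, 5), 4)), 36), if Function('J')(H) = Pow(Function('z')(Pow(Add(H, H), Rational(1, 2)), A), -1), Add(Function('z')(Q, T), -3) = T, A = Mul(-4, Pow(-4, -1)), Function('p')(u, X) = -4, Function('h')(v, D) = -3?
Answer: 189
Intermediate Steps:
A = 1 (A = Mul(-4, Rational(-1, 4)) = 1)
Function('z')(Q, T) = Add(3, T)
Function('J')(H) = Rational(1, 4) (Function('J')(H) = Pow(Add(3, 1), -1) = Pow(4, -1) = Rational(1, 4))
Function('Y')(V, G) = Add(Rational(1, 4), Mul(2, G)) (Function('Y')(V, G) = Add(Add(G, G), Rational(1, 4)) = Add(Mul(2, G), Rational(1, 4)) = Add(Rational(1, 4), Mul(2, G)))
Mul(Add(Function('h')(4, 4), Function('Y')(Function('p')(-4, 5), 4)), 36) = Mul(Add(-3, Add(Rational(1, 4), Mul(2, 4))), 36) = Mul(Add(-3, Add(Rational(1, 4), 8)), 36) = Mul(Add(-3, Rational(33, 4)), 36) = Mul(Rational(21, 4), 36) = 189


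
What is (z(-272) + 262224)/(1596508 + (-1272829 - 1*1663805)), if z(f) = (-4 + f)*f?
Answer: -168648/670063 ≈ -0.25169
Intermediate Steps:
z(f) = f*(-4 + f)
(z(-272) + 262224)/(1596508 + (-1272829 - 1*1663805)) = (-272*(-4 - 272) + 262224)/(1596508 + (-1272829 - 1*1663805)) = (-272*(-276) + 262224)/(1596508 + (-1272829 - 1663805)) = (75072 + 262224)/(1596508 - 2936634) = 337296/(-1340126) = 337296*(-1/1340126) = -168648/670063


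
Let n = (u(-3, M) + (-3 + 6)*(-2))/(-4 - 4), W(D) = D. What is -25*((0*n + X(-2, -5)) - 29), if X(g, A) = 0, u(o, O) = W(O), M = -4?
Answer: 725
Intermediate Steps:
u(o, O) = O
n = 5/4 (n = (-4 + (-3 + 6)*(-2))/(-4 - 4) = (-4 + 3*(-2))/(-8) = (-4 - 6)*(-⅛) = -10*(-⅛) = 5/4 ≈ 1.2500)
-25*((0*n + X(-2, -5)) - 29) = -25*((0*(5/4) + 0) - 29) = -25*((0 + 0) - 29) = -25*(0 - 29) = -25*(-29) = 725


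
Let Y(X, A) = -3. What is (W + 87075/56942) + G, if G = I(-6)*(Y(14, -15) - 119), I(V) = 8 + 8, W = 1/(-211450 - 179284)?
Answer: -10849091832337/5562293857 ≈ -1950.5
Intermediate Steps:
W = -1/390734 (W = 1/(-390734) = -1/390734 ≈ -2.5593e-6)
I(V) = 16
G = -1952 (G = 16*(-3 - 119) = 16*(-122) = -1952)
(W + 87075/56942) + G = (-1/390734 + 87075/56942) - 1952 = 8505776527/5562293857 - 1952 = -10849091832337/5562293857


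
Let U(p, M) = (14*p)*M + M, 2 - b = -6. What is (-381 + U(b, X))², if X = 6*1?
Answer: 88209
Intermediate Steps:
X = 6
b = 8 (b = 2 - 1*(-6) = 2 + 6 = 8)
U(p, M) = M + 14*M*p (U(p, M) = 14*M*p + M = M + 14*M*p)
(-381 + U(b, X))² = (-381 + 6*(1 + 14*8))² = (-381 + 6*(1 + 112))² = (-381 + 6*113)² = (-381 + 678)² = 297² = 88209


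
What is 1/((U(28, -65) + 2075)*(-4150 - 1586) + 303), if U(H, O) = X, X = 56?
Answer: -1/12223113 ≈ -8.1812e-8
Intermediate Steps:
U(H, O) = 56
1/((U(28, -65) + 2075)*(-4150 - 1586) + 303) = 1/((56 + 2075)*(-4150 - 1586) + 303) = 1/(2131*(-5736) + 303) = 1/(-12223416 + 303) = 1/(-12223113) = -1/12223113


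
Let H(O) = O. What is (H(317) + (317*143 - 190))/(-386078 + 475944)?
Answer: 3247/6419 ≈ 0.50584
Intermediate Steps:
(H(317) + (317*143 - 190))/(-386078 + 475944) = (317 + (317*143 - 190))/(-386078 + 475944) = (317 + (45331 - 190))/89866 = (317 + 45141)*(1/89866) = 45458*(1/89866) = 3247/6419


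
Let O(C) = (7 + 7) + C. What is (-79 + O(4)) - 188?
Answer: -249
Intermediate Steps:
O(C) = 14 + C
(-79 + O(4)) - 188 = (-79 + (14 + 4)) - 188 = (-79 + 18) - 188 = -61 - 188 = -249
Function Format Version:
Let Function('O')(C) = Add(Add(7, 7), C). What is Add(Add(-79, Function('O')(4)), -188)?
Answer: -249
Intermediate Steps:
Function('O')(C) = Add(14, C)
Add(Add(-79, Function('O')(4)), -188) = Add(Add(-79, Add(14, 4)), -188) = Add(Add(-79, 18), -188) = Add(-61, -188) = -249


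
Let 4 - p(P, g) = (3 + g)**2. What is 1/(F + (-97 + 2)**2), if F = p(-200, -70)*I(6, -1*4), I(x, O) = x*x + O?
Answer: -1/134495 ≈ -7.4352e-6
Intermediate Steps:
I(x, O) = O + x**2 (I(x, O) = x**2 + O = O + x**2)
p(P, g) = 4 - (3 + g)**2
F = -143520 (F = (4 - (3 - 70)**2)*(-1*4 + 6**2) = (4 - 1*(-67)**2)*(-4 + 36) = (4 - 1*4489)*32 = (4 - 4489)*32 = -4485*32 = -143520)
1/(F + (-97 + 2)**2) = 1/(-143520 + (-97 + 2)**2) = 1/(-143520 + (-95)**2) = 1/(-143520 + 9025) = 1/(-134495) = -1/134495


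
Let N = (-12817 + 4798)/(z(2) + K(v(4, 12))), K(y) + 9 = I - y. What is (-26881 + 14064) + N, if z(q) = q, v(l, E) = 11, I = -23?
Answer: -517478/41 ≈ -12621.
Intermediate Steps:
K(y) = -32 - y (K(y) = -9 + (-23 - y) = -32 - y)
N = 8019/41 (N = (-12817 + 4798)/(2 + (-32 - 1*11)) = -8019/(2 + (-32 - 11)) = -8019/(2 - 43) = -8019/(-41) = -8019*(-1/41) = 8019/41 ≈ 195.59)
(-26881 + 14064) + N = (-26881 + 14064) + 8019/41 = -12817 + 8019/41 = -517478/41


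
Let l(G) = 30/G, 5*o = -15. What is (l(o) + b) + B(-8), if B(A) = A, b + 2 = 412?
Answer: 392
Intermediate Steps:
o = -3 (o = (⅕)*(-15) = -3)
b = 410 (b = -2 + 412 = 410)
(l(o) + b) + B(-8) = (30/(-3) + 410) - 8 = (30*(-⅓) + 410) - 8 = (-10 + 410) - 8 = 400 - 8 = 392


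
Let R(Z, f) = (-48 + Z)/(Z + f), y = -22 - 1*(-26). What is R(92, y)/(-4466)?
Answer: -1/9744 ≈ -0.00010263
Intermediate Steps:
y = 4 (y = -22 + 26 = 4)
R(Z, f) = (-48 + Z)/(Z + f)
R(92, y)/(-4466) = ((-48 + 92)/(92 + 4))/(-4466) = (44/96)*(-1/4466) = ((1/96)*44)*(-1/4466) = (11/24)*(-1/4466) = -1/9744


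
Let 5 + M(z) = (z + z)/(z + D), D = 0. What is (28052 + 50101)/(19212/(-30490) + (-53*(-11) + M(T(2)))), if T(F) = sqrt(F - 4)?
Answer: 1191442485/8832494 ≈ 134.89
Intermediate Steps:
T(F) = sqrt(-4 + F)
M(z) = -3 (M(z) = -5 + (z + z)/(z + 0) = -5 + (2*z)/z = -5 + 2 = -3)
(28052 + 50101)/(19212/(-30490) + (-53*(-11) + M(T(2)))) = (28052 + 50101)/(19212/(-30490) + (-53*(-11) - 3)) = 78153/(19212*(-1/30490) + (583 - 3)) = 78153/(-9606/15245 + 580) = 78153/(8832494/15245) = 78153*(15245/8832494) = 1191442485/8832494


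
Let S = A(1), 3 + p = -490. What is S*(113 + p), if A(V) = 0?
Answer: 0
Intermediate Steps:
p = -493 (p = -3 - 490 = -493)
S = 0
S*(113 + p) = 0*(113 - 493) = 0*(-380) = 0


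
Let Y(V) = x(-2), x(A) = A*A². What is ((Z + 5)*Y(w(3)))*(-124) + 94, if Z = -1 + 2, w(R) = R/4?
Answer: 6046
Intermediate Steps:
x(A) = A³
w(R) = R/4 (w(R) = R*(¼) = R/4)
Z = 1
Y(V) = -8 (Y(V) = (-2)³ = -8)
((Z + 5)*Y(w(3)))*(-124) + 94 = ((1 + 5)*(-8))*(-124) + 94 = (6*(-8))*(-124) + 94 = -48*(-124) + 94 = 5952 + 94 = 6046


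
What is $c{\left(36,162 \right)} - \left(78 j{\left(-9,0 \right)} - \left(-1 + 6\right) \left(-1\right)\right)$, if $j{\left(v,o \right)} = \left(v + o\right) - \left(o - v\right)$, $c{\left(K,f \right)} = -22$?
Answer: $1377$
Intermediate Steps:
$j{\left(v,o \right)} = 2 v$ ($j{\left(v,o \right)} = \left(o + v\right) - \left(o - v\right) = 2 v$)
$c{\left(36,162 \right)} - \left(78 j{\left(-9,0 \right)} - \left(-1 + 6\right) \left(-1\right)\right) = -22 + \left(\left(-1 + 6\right) \left(-1\right) - 78 \cdot 2 \left(-9\right)\right) = -22 + \left(5 \left(-1\right) - -1404\right) = -22 + \left(-5 + 1404\right) = -22 + 1399 = 1377$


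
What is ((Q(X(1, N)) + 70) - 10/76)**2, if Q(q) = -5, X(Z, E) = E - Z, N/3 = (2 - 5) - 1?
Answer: 6076225/1444 ≈ 4207.9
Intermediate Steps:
N = -12 (N = 3*((2 - 5) - 1) = 3*(-3 - 1) = 3*(-4) = -12)
((Q(X(1, N)) + 70) - 10/76)**2 = ((-5 + 70) - 10/76)**2 = (65 - 10*1/76)**2 = (65 - 5/38)**2 = (2465/38)**2 = 6076225/1444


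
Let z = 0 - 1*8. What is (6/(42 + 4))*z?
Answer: -24/23 ≈ -1.0435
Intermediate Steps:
z = -8 (z = 0 - 8 = -8)
(6/(42 + 4))*z = (6/(42 + 4))*(-8) = (6/46)*(-8) = ((1/46)*6)*(-8) = (3/23)*(-8) = -24/23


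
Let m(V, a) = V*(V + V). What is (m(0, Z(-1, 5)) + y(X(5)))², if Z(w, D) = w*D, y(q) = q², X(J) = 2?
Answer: 16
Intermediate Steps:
Z(w, D) = D*w
m(V, a) = 2*V² (m(V, a) = V*(2*V) = 2*V²)
(m(0, Z(-1, 5)) + y(X(5)))² = (2*0² + 2²)² = (2*0 + 4)² = (0 + 4)² = 4² = 16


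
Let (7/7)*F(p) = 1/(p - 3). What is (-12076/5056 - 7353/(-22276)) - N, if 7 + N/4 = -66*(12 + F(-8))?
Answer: 22313903889/7039216 ≈ 3169.9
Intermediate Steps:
F(p) = 1/(-3 + p) (F(p) = 1/(p - 3) = 1/(-3 + p))
N = -3172 (N = -28 + 4*(-66*(12 + 1/(-3 - 8))) = -28 + 4*(-66*(12 + 1/(-11))) = -28 + 4*(-66*(12 - 1/11)) = -28 + 4*(-66*131/11) = -28 + 4*(-786) = -28 - 3144 = -3172)
(-12076/5056 - 7353/(-22276)) - N = (-12076/5056 - 7353/(-22276)) - 1*(-3172) = (-12076*1/5056 - 7353*(-1/22276)) + 3172 = (-3019/1264 + 7353/22276) + 3172 = -14489263/7039216 + 3172 = 22313903889/7039216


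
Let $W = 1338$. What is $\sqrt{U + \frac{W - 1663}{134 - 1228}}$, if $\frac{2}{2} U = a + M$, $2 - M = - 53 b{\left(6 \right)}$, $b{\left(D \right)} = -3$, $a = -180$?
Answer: $\frac{i \sqrt{402978182}}{1094} \approx 18.349 i$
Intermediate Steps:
$M = -157$ ($M = 2 - \left(-53\right) \left(-3\right) = 2 - 159 = -157$)
$U = -337$ ($U = -180 - 157 = -337$)
$\sqrt{U + \frac{W - 1663}{134 - 1228}} = \sqrt{-337 + \frac{1338 - 1663}{134 - 1228}} = \sqrt{-337 - \frac{325}{-1094}} = \sqrt{-337 - - \frac{325}{1094}} = \sqrt{-337 + \frac{325}{1094}} = \sqrt{- \frac{368353}{1094}} = \frac{i \sqrt{402978182}}{1094}$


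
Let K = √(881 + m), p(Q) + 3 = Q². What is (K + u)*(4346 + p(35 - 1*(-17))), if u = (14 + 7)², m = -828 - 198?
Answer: 3107727 + 7047*I*√145 ≈ 3.1077e+6 + 84857.0*I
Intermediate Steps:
m = -1026
u = 441 (u = 21² = 441)
p(Q) = -3 + Q²
K = I*√145 (K = √(881 - 1026) = √(-145) = I*√145 ≈ 12.042*I)
(K + u)*(4346 + p(35 - 1*(-17))) = (I*√145 + 441)*(4346 + (-3 + (35 - 1*(-17))²)) = (441 + I*√145)*(4346 + (-3 + (35 + 17)²)) = (441 + I*√145)*(4346 + (-3 + 52²)) = (441 + I*√145)*(4346 + (-3 + 2704)) = (441 + I*√145)*(4346 + 2701) = (441 + I*√145)*7047 = 3107727 + 7047*I*√145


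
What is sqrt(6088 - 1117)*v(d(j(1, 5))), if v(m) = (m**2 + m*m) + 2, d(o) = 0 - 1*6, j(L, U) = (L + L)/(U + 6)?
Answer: 74*sqrt(4971) ≈ 5217.4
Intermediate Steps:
j(L, U) = 2*L/(6 + U) (j(L, U) = (2*L)/(6 + U) = 2*L/(6 + U))
d(o) = -6 (d(o) = 0 - 6 = -6)
v(m) = 2 + 2*m**2 (v(m) = (m**2 + m**2) + 2 = 2*m**2 + 2 = 2 + 2*m**2)
sqrt(6088 - 1117)*v(d(j(1, 5))) = sqrt(6088 - 1117)*(2 + 2*(-6)**2) = sqrt(4971)*(2 + 2*36) = sqrt(4971)*(2 + 72) = sqrt(4971)*74 = 74*sqrt(4971)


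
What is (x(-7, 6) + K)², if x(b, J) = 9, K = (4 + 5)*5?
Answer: 2916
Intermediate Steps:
K = 45 (K = 9*5 = 45)
(x(-7, 6) + K)² = (9 + 45)² = 54² = 2916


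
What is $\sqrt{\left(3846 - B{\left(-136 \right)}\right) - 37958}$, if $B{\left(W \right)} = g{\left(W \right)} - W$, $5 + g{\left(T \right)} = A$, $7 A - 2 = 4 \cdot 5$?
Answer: $\frac{i \sqrt{1678061}}{7} \approx 185.06 i$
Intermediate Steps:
$A = \frac{22}{7}$ ($A = \frac{2}{7} + \frac{4 \cdot 5}{7} = \frac{2}{7} + \frac{1}{7} \cdot 20 = \frac{2}{7} + \frac{20}{7} = \frac{22}{7} \approx 3.1429$)
$g{\left(T \right)} = - \frac{13}{7}$ ($g{\left(T \right)} = -5 + \frac{22}{7} = - \frac{13}{7}$)
$B{\left(W \right)} = - \frac{13}{7} - W$
$\sqrt{\left(3846 - B{\left(-136 \right)}\right) - 37958} = \sqrt{\left(3846 - \left(- \frac{13}{7} - -136\right)\right) - 37958} = \sqrt{\left(3846 - \left(- \frac{13}{7} + 136\right)\right) - 37958} = \sqrt{\left(3846 - \frac{939}{7}\right) - 37958} = \sqrt{\frac{25983}{7} - 37958} = \sqrt{- \frac{239723}{7}} = \frac{i \sqrt{1678061}}{7}$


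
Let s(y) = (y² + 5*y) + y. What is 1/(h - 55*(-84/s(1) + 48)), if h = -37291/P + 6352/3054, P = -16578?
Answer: -8438202/16671108265 ≈ -0.00050616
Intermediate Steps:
s(y) = y² + 6*y
h = 36531695/8438202 (h = -37291/(-16578) + 6352/3054 = -37291*(-1/16578) + 6352*(1/3054) = 37291/16578 + 3176/1527 = 36531695/8438202 ≈ 4.3293)
1/(h - 55*(-84/s(1) + 48)) = 1/(36531695/8438202 - 55*(-84/(6 + 1) + 48)) = 1/(36531695/8438202 - 55*(-84/(1*7) + 48)) = 1/(36531695/8438202 - 55*(-84/7 + 48)) = 1/(36531695/8438202 - 55*(-84*⅐ + 48)) = 1/(36531695/8438202 - 55*(-12 + 48)) = 1/(36531695/8438202 - 55*36) = 1/(36531695/8438202 - 1980) = 1/(-16671108265/8438202) = -8438202/16671108265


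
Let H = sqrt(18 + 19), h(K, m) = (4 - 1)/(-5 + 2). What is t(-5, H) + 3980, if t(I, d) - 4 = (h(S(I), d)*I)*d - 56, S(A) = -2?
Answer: 3928 + 5*sqrt(37) ≈ 3958.4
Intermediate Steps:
h(K, m) = -1 (h(K, m) = 3/(-3) = 3*(-1/3) = -1)
H = sqrt(37) ≈ 6.0828
t(I, d) = -52 - I*d (t(I, d) = 4 + ((-I)*d - 56) = 4 + (-I*d - 56) = 4 + (-56 - I*d) = -52 - I*d)
t(-5, H) + 3980 = (-52 - 1*(-5)*sqrt(37)) + 3980 = (-52 + 5*sqrt(37)) + 3980 = 3928 + 5*sqrt(37)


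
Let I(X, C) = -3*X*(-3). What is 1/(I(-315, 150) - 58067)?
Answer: -1/60902 ≈ -1.6420e-5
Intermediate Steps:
I(X, C) = 9*X
1/(I(-315, 150) - 58067) = 1/(9*(-315) - 58067) = 1/(-2835 - 58067) = 1/(-60902) = -1/60902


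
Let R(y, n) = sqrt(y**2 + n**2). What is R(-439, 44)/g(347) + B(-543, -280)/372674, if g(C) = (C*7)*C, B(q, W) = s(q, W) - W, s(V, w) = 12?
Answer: 146/186337 + sqrt(194657)/842863 ≈ 0.0013070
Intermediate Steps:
R(y, n) = sqrt(n**2 + y**2)
B(q, W) = 12 - W
g(C) = 7*C**2 (g(C) = (7*C)*C = 7*C**2)
R(-439, 44)/g(347) + B(-543, -280)/372674 = sqrt(44**2 + (-439)**2)/((7*347**2)) + (12 - 1*(-280))/372674 = sqrt(1936 + 192721)/((7*120409)) + (12 + 280)*(1/372674) = sqrt(194657)/842863 + 292*(1/372674) = sqrt(194657)*(1/842863) + 146/186337 = sqrt(194657)/842863 + 146/186337 = 146/186337 + sqrt(194657)/842863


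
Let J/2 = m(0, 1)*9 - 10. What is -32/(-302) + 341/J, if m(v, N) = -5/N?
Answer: -4521/1510 ≈ -2.9940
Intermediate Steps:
J = -110 (J = 2*(-5/1*9 - 10) = 2*(-5*1*9 - 10) = 2*(-5*9 - 10) = 2*(-45 - 10) = 2*(-55) = -110)
-32/(-302) + 341/J = -32/(-302) + 341/(-110) = -32*(-1/302) + 341*(-1/110) = 16/151 - 31/10 = -4521/1510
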